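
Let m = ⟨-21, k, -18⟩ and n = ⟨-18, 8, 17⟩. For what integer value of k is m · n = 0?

m · n = (-21)·(-18) + k·8 + (-18)·17 = 72 + 8k
Set equal to 0: 8k = -72, so k = -9.

-9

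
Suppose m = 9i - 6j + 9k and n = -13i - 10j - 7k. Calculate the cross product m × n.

(132, -54, -168)

i: (-6)·(-7) - 9·(-10) = 42 - (-90) = 132
j: 9·(-13) - 9·(-7) = -117 - (-63) = -54
k: 9·(-10) - (-6)·(-13) = -90 - 78 = -168
m × n = (132, -54, -168)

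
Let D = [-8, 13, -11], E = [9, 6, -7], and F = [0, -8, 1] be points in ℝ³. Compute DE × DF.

(0, -172, -301)

DE = (17, -7, 4)
DF = (8, -21, 12)
i: (-7)·12 - 4·(-21) = -84 - (-84) = 0
j: 4·8 - 17·12 = 32 - 204 = -172
k: 17·(-21) - (-7)·8 = -357 - (-56) = -301
DE × DF = (0, -172, -301)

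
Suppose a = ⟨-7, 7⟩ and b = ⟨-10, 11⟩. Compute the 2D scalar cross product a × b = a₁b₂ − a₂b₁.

-7

(-7)·11 - 7·(-10) = -77 - (-70) = -7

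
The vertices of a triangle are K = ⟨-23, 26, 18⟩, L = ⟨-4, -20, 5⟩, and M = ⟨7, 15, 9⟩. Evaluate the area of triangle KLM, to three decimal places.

KL = (19, -46, -13),  KM = (30, -11, -9)
i: (-46)·(-9) - (-13)·(-11) = 414 - 143 = 271
j: (-13)·30 - 19·(-9) = -390 - (-171) = -219
k: 19·(-11) - (-46)·30 = -209 - (-1380) = 1171
KL × KM = (271, -219, 1171)
|KL × KM| = √1492643 ≈ 1221.7377
area = ½ · 1221.7377 ≈ 610.869

610.869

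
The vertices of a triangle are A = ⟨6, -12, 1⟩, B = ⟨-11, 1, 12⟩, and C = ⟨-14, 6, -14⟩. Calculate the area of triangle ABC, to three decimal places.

309.108

AB = (-17, 13, 11),  AC = (-20, 18, -15)
i: 13·(-15) - 11·18 = -195 - 198 = -393
j: 11·(-20) - (-17)·(-15) = -220 - 255 = -475
k: (-17)·18 - 13·(-20) = -306 - (-260) = -46
AB × AC = (-393, -475, -46)
|AB × AC| = √382190 ≈ 618.2152
area = ½ · 618.2152 ≈ 309.108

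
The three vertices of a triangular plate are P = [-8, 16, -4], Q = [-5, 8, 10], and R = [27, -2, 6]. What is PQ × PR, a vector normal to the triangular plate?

PQ = (3, -8, 14)
PR = (35, -18, 10)
i: (-8)·10 - 14·(-18) = -80 - (-252) = 172
j: 14·35 - 3·10 = 490 - 30 = 460
k: 3·(-18) - (-8)·35 = -54 - (-280) = 226
PQ × PR = (172, 460, 226)

(172, 460, 226)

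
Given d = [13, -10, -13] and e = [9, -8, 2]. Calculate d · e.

d · e = 13·9 + (-10)·(-8) + (-13)·2 = 117 + 80 - 26 = 171

171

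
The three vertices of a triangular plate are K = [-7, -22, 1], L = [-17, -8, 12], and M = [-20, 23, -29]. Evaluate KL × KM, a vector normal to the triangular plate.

(-915, -443, -268)

KL = (-10, 14, 11)
KM = (-13, 45, -30)
i: 14·(-30) - 11·45 = -420 - 495 = -915
j: 11·(-13) - (-10)·(-30) = -143 - 300 = -443
k: (-10)·45 - 14·(-13) = -450 - (-182) = -268
KL × KM = (-915, -443, -268)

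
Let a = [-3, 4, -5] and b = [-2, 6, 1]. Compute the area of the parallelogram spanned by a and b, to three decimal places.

37.749

i: 4·1 - (-5)·6 = 4 - (-30) = 34
j: (-5)·(-2) - (-3)·1 = 10 - (-3) = 13
k: (-3)·6 - 4·(-2) = -18 - (-8) = -10
a × b = (34, 13, -10)
|a × b| = √(34² + 13² + (-10)²) = √1425 ≈ 37.7492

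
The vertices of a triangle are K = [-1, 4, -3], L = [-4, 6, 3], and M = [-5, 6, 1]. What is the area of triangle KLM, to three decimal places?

KL = (-3, 2, 6),  KM = (-4, 2, 4)
i: 2·4 - 6·2 = 8 - 12 = -4
j: 6·(-4) - (-3)·4 = -24 - (-12) = -12
k: (-3)·2 - 2·(-4) = -6 - (-8) = 2
KL × KM = (-4, -12, 2)
|KL × KM| = √164 ≈ 12.8062
area = ½ · 12.8062 ≈ 6.403

6.403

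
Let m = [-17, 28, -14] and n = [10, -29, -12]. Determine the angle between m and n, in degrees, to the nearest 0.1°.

133.9

m · n = (-17)·10 + 28·(-29) + (-14)·(-12) = -170 - 812 + 168 = -814
|m|² = 289 + 784 + 196 = 1269,  |m| = √1269 ≈ 35.623026
|n|² = 100 + 841 + 144 = 1085,  |n| = √1085 ≈ 32.939338
cos θ = -814 / (35.623026 · 32.939338) ≈ -0.69371
θ = arccos(-0.69371) ≈ 133.9°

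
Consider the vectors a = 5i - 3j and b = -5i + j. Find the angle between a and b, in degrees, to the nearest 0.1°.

160.3

a · b = 5·(-5) + (-3)·1 = -25 - 3 = -28
|a|² = 25 + 9 = 34,  |a| = √34 ≈ 5.830952
|b|² = 25 + 1 = 26,  |b| = √26 ≈ 5.099020
cos θ = -28 / (5.830952 · 5.099020) ≈ -0.94174
θ = arccos(-0.94174) ≈ 160.3°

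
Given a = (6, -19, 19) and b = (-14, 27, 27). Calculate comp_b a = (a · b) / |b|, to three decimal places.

a · b = 6·(-14) + (-19)·27 + 19·27 = -84 - 513 + 513 = -84
|b| = √(196 + 729 + 729) = √1654 ≈ 40.6694
comp_b a = -84 / √1654 ≈ -2.065

-2.065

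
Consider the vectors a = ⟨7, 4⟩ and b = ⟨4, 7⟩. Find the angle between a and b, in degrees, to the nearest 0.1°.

a · b = 7·4 + 4·7 = 28 + 28 = 56
|a|² = 49 + 16 = 65,  |a| = √65 ≈ 8.062258
|b|² = 16 + 49 = 65,  |b| = √65 ≈ 8.062258
cos θ = 56 / (8.062258 · 8.062258) ≈ 0.86154
θ = arccos(0.86154) ≈ 30.5°

30.5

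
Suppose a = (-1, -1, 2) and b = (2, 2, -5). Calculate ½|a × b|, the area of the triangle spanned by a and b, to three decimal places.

0.707

i: (-1)·(-5) - 2·2 = 5 - 4 = 1
j: 2·2 - (-1)·(-5) = 4 - 5 = -1
k: (-1)·2 - (-1)·2 = -2 - (-2) = 0
a × b = (1, -1, 0)
|a × b| = √(1² + (-1)² + 0²) = √2 ≈ 1.4142
area = ½ · 1.4142 ≈ 0.707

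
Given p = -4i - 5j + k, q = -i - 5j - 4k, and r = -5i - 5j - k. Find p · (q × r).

q × r:
i: (-5)·(-1) - (-4)·(-5) = 5 - 20 = -15
j: (-4)·(-5) - (-1)·(-1) = 20 - 1 = 19
k: (-1)·(-5) - (-5)·(-5) = 5 - 25 = -20
q × r = (-15, 19, -20)
p · (q × r) = (-4)·(-15) + (-5)·19 + 1·(-20) = 60 - 95 - 20 = -55

-55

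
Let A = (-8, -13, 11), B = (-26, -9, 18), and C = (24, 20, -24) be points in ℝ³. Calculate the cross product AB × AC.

(-371, -406, -722)

AB = (-18, 4, 7)
AC = (32, 33, -35)
i: 4·(-35) - 7·33 = -140 - 231 = -371
j: 7·32 - (-18)·(-35) = 224 - 630 = -406
k: (-18)·33 - 4·32 = -594 - 128 = -722
AB × AC = (-371, -406, -722)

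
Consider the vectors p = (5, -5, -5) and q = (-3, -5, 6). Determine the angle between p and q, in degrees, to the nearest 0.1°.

p · q = 5·(-3) + (-5)·(-5) + (-5)·6 = -15 + 25 - 30 = -20
|p|² = 25 + 25 + 25 = 75,  |p| = √75 ≈ 8.660254
|q|² = 9 + 25 + 36 = 70,  |q| = √70 ≈ 8.366600
cos θ = -20 / (8.660254 · 8.366600) ≈ -0.27603
θ = arccos(-0.27603) ≈ 106.0°

106.0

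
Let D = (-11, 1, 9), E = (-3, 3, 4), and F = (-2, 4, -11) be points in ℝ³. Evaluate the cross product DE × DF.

(-25, 115, 6)

DE = (8, 2, -5)
DF = (9, 3, -20)
i: 2·(-20) - (-5)·3 = -40 - (-15) = -25
j: (-5)·9 - 8·(-20) = -45 - (-160) = 115
k: 8·3 - 2·9 = 24 - 18 = 6
DE × DF = (-25, 115, 6)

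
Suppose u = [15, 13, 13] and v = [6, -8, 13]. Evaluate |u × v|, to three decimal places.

356.962

i: 13·13 - 13·(-8) = 169 - (-104) = 273
j: 13·6 - 15·13 = 78 - 195 = -117
k: 15·(-8) - 13·6 = -120 - 78 = -198
u × v = (273, -117, -198)
|u × v| = √(273² + (-117)² + (-198)²) = √127422 ≈ 356.9622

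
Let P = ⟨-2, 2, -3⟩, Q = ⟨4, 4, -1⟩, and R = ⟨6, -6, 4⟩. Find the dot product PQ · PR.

PQ = Q − P = (6, 2, 2)
PR = R − P = (8, -8, 7)
PQ · PR = 6·8 + 2·(-8) + 2·7 = 48 - 16 + 14 = 46

46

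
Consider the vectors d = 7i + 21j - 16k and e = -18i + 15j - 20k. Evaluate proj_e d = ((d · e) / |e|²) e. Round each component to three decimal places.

d · e = 7·(-18) + 21·15 + (-16)·(-20) = -126 + 315 + 320 = 509
|e|² = 324 + 225 + 400 = 949
proj_e d = (509/949) · (-18, 15, -20) ≈ (-9.654, 8.045, -10.727)

(-9.654, 8.045, -10.727)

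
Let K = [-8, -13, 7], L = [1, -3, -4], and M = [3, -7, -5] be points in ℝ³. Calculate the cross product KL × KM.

(-54, -13, -56)

KL = (9, 10, -11)
KM = (11, 6, -12)
i: 10·(-12) - (-11)·6 = -120 - (-66) = -54
j: (-11)·11 - 9·(-12) = -121 - (-108) = -13
k: 9·6 - 10·11 = 54 - 110 = -56
KL × KM = (-54, -13, -56)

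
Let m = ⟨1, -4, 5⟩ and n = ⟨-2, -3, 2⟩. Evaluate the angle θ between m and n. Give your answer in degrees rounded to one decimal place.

m · n = 1·(-2) + (-4)·(-3) + 5·2 = -2 + 12 + 10 = 20
|m|² = 1 + 16 + 25 = 42,  |m| = √42 ≈ 6.480741
|n|² = 4 + 9 + 4 = 17,  |n| = √17 ≈ 4.123106
cos θ = 20 / (6.480741 · 4.123106) ≈ 0.74848
θ = arccos(0.74848) ≈ 41.5°

41.5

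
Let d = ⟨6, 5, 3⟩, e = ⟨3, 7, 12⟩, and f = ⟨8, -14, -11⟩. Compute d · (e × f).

e × f:
i: 7·(-11) - 12·(-14) = -77 - (-168) = 91
j: 12·8 - 3·(-11) = 96 - (-33) = 129
k: 3·(-14) - 7·8 = -42 - 56 = -98
e × f = (91, 129, -98)
d · (e × f) = 6·91 + 5·129 + 3·(-98) = 546 + 645 - 294 = 897

897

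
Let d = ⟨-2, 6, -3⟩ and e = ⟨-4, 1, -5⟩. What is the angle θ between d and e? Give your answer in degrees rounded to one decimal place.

d · e = (-2)·(-4) + 6·1 + (-3)·(-5) = 8 + 6 + 15 = 29
|d|² = 4 + 36 + 9 = 49,  |d| = √49 ≈ 7.000000
|e|² = 16 + 1 + 25 = 42,  |e| = √42 ≈ 6.480741
cos θ = 29 / (7.000000 · 6.480741) ≈ 0.63926
θ = arccos(0.63926) ≈ 50.3°

50.3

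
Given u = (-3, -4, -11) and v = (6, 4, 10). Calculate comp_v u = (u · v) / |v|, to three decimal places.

-11.680

u · v = (-3)·6 + (-4)·4 + (-11)·10 = -18 - 16 - 110 = -144
|v| = √(36 + 16 + 100) = √152 ≈ 12.3288
comp_v u = -144 / √152 ≈ -11.680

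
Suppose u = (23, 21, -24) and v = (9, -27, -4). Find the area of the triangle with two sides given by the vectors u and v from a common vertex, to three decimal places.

i: 21·(-4) - (-24)·(-27) = -84 - 648 = -732
j: (-24)·9 - 23·(-4) = -216 - (-92) = -124
k: 23·(-27) - 21·9 = -621 - 189 = -810
u × v = (-732, -124, -810)
|u × v| = √((-732)² + (-124)² + (-810)²) = √1207300 ≈ 1098.7720
area = ½ · 1098.7720 ≈ 549.386

549.386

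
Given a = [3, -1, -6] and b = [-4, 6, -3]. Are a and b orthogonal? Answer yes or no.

a · b = 3·(-4) + (-1)·6 + (-6)·(-3) = -12 - 6 + 18 = 0
Zero, so the vectors are orthogonal.

yes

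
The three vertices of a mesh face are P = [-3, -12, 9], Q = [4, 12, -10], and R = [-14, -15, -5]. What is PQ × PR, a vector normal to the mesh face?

(-393, 307, 243)

PQ = (7, 24, -19)
PR = (-11, -3, -14)
i: 24·(-14) - (-19)·(-3) = -336 - 57 = -393
j: (-19)·(-11) - 7·(-14) = 209 - (-98) = 307
k: 7·(-3) - 24·(-11) = -21 - (-264) = 243
PQ × PR = (-393, 307, 243)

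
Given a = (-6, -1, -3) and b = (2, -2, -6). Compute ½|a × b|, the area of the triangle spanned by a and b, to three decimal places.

i: (-1)·(-6) - (-3)·(-2) = 6 - 6 = 0
j: (-3)·2 - (-6)·(-6) = -6 - 36 = -42
k: (-6)·(-2) - (-1)·2 = 12 - (-2) = 14
a × b = (0, -42, 14)
|a × b| = √(0² + (-42)² + 14²) = √1960 ≈ 44.2719
area = ½ · 44.2719 ≈ 22.136

22.136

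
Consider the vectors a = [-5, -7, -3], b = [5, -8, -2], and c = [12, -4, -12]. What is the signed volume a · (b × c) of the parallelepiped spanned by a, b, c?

b × c:
i: (-8)·(-12) - (-2)·(-4) = 96 - 8 = 88
j: (-2)·12 - 5·(-12) = -24 - (-60) = 36
k: 5·(-4) - (-8)·12 = -20 - (-96) = 76
b × c = (88, 36, 76)
a · (b × c) = (-5)·88 + (-7)·36 + (-3)·76 = -440 - 252 - 228 = -920

-920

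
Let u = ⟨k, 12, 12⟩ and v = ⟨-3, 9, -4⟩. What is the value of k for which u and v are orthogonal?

u · v = k·(-3) + 12·9 + 12·(-4) = 60 - 3k
Set equal to 0: -3k = -60, so k = 20.

20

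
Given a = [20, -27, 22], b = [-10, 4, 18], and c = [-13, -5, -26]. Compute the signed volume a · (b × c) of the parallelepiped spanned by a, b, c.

15302

b × c:
i: 4·(-26) - 18·(-5) = -104 - (-90) = -14
j: 18·(-13) - (-10)·(-26) = -234 - 260 = -494
k: (-10)·(-5) - 4·(-13) = 50 - (-52) = 102
b × c = (-14, -494, 102)
a · (b × c) = 20·(-14) + (-27)·(-494) + 22·102 = -280 + 13338 + 2244 = 15302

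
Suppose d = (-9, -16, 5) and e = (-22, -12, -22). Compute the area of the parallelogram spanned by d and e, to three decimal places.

569.336

i: (-16)·(-22) - 5·(-12) = 352 - (-60) = 412
j: 5·(-22) - (-9)·(-22) = -110 - 198 = -308
k: (-9)·(-12) - (-16)·(-22) = 108 - 352 = -244
d × e = (412, -308, -244)
|d × e| = √(412² + (-308)² + (-244)²) = √324144 ≈ 569.3365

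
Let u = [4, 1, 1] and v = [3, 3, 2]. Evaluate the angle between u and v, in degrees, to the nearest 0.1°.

u · v = 4·3 + 1·3 + 1·2 = 12 + 3 + 2 = 17
|u|² = 16 + 1 + 1 = 18,  |u| = √18 ≈ 4.242641
|v|² = 9 + 9 + 4 = 22,  |v| = √22 ≈ 4.690416
cos θ = 17 / (4.242641 · 4.690416) ≈ 0.85428
θ = arccos(0.85428) ≈ 31.3°

31.3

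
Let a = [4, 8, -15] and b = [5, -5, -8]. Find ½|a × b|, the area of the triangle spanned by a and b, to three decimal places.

i: 8·(-8) - (-15)·(-5) = -64 - 75 = -139
j: (-15)·5 - 4·(-8) = -75 - (-32) = -43
k: 4·(-5) - 8·5 = -20 - 40 = -60
a × b = (-139, -43, -60)
|a × b| = √((-139)² + (-43)² + (-60)²) = √24770 ≈ 157.3849
area = ½ · 157.3849 ≈ 78.692

78.692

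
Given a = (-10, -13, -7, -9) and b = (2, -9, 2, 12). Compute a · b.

a · b = (-10)·2 + (-13)·(-9) + (-7)·2 + (-9)·12 = -20 + 117 - 14 - 108 = -25

-25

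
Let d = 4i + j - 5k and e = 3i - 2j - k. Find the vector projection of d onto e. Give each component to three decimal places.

d · e = 4·3 + 1·(-2) + (-5)·(-1) = 12 - 2 + 5 = 15
|e|² = 9 + 4 + 1 = 14
proj_e d = (15/14) · (3, -2, -1) ≈ (3.214, -2.143, -1.071)

(3.214, -2.143, -1.071)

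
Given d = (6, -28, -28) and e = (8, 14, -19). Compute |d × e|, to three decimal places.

980.173

i: (-28)·(-19) - (-28)·14 = 532 - (-392) = 924
j: (-28)·8 - 6·(-19) = -224 - (-114) = -110
k: 6·14 - (-28)·8 = 84 - (-224) = 308
d × e = (924, -110, 308)
|d × e| = √(924² + (-110)² + 308²) = √960740 ≈ 980.1735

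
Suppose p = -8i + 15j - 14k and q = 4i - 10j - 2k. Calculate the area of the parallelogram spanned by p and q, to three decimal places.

i: 15·(-2) - (-14)·(-10) = -30 - 140 = -170
j: (-14)·4 - (-8)·(-2) = -56 - 16 = -72
k: (-8)·(-10) - 15·4 = 80 - 60 = 20
p × q = (-170, -72, 20)
|p × q| = √((-170)² + (-72)² + 20²) = √34484 ≈ 185.6987

185.699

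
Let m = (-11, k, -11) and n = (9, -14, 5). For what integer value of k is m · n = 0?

m · n = (-11)·9 + k·(-14) + (-11)·5 = -154 - 14k
Set equal to 0: -14k = 154, so k = -11.

-11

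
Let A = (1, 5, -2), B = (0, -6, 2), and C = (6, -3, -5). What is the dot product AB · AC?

71

AB = B − A = (-1, -11, 4)
AC = C − A = (5, -8, -3)
AB · AC = (-1)·5 + (-11)·(-8) + 4·(-3) = -5 + 88 - 12 = 71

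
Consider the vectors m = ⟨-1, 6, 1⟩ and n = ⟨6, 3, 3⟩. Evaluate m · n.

15

m · n = (-1)·6 + 6·3 + 1·3 = -6 + 18 + 3 = 15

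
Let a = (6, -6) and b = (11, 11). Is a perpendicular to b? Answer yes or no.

a · b = 6·11 + (-6)·11 = 66 - 66 = 0
Zero, so the vectors are orthogonal.

yes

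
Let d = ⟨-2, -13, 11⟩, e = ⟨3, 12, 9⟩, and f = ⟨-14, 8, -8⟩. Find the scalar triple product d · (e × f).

e × f:
i: 12·(-8) - 9·8 = -96 - 72 = -168
j: 9·(-14) - 3·(-8) = -126 - (-24) = -102
k: 3·8 - 12·(-14) = 24 - (-168) = 192
e × f = (-168, -102, 192)
d · (e × f) = (-2)·(-168) + (-13)·(-102) + 11·192 = 336 + 1326 + 2112 = 3774

3774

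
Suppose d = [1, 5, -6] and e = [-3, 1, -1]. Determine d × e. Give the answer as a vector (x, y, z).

i: 5·(-1) - (-6)·1 = -5 - (-6) = 1
j: (-6)·(-3) - 1·(-1) = 18 - (-1) = 19
k: 1·1 - 5·(-3) = 1 - (-15) = 16
d × e = (1, 19, 16)

(1, 19, 16)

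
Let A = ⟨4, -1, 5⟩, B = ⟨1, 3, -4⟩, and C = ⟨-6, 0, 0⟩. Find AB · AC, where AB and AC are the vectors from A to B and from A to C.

79

AB = B − A = (-3, 4, -9)
AC = C − A = (-10, 1, -5)
AB · AC = (-3)·(-10) + 4·1 + (-9)·(-5) = 30 + 4 + 45 = 79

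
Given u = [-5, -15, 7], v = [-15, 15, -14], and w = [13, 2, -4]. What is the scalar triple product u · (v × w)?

2215

v × w:
i: 15·(-4) - (-14)·2 = -60 - (-28) = -32
j: (-14)·13 - (-15)·(-4) = -182 - 60 = -242
k: (-15)·2 - 15·13 = -30 - 195 = -225
v × w = (-32, -242, -225)
u · (v × w) = (-5)·(-32) + (-15)·(-242) + 7·(-225) = 160 + 3630 - 1575 = 2215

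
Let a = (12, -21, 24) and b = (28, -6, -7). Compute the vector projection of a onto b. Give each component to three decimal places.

(9.473, -2.030, -2.368)

a · b = 12·28 + (-21)·(-6) + 24·(-7) = 336 + 126 - 168 = 294
|b|² = 784 + 36 + 49 = 869
proj_b a = (294/869) · (28, -6, -7) ≈ (9.473, -2.030, -2.368)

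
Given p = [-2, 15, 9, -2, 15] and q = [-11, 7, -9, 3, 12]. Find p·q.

220

p · q = (-2)·(-11) + 15·7 + 9·(-9) + (-2)·3 + 15·12 = 22 + 105 - 81 - 6 + 180 = 220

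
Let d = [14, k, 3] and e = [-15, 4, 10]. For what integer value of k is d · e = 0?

45

d · e = 14·(-15) + k·4 + 3·10 = -180 + 4k
Set equal to 0: 4k = 180, so k = 45.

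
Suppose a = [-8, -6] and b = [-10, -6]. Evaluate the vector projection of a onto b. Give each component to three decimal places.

(-8.529, -5.118)

a · b = (-8)·(-10) + (-6)·(-6) = 80 + 36 = 116
|b|² = 100 + 36 = 136
proj_b a = (116/136) · (-10, -6) ≈ (-8.529, -5.118)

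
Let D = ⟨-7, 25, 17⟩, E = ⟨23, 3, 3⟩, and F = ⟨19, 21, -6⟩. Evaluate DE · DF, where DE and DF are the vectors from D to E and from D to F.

1190

DE = E − D = (30, -22, -14)
DF = F − D = (26, -4, -23)
DE · DF = 30·26 + (-22)·(-4) + (-14)·(-23) = 780 + 88 + 322 = 1190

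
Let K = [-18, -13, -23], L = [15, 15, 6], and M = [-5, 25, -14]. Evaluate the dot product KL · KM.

1754

KL = L − K = (33, 28, 29)
KM = M − K = (13, 38, 9)
KL · KM = 33·13 + 28·38 + 29·9 = 429 + 1064 + 261 = 1754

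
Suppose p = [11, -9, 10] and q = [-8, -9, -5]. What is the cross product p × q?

(135, -25, -171)

i: (-9)·(-5) - 10·(-9) = 45 - (-90) = 135
j: 10·(-8) - 11·(-5) = -80 - (-55) = -25
k: 11·(-9) - (-9)·(-8) = -99 - 72 = -171
p × q = (135, -25, -171)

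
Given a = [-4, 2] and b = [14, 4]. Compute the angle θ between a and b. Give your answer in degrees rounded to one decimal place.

137.5

a · b = (-4)·14 + 2·4 = -56 + 8 = -48
|a|² = 16 + 4 = 20,  |a| = √20 ≈ 4.472136
|b|² = 196 + 16 = 212,  |b| = √212 ≈ 14.560220
cos θ = -48 / (4.472136 · 14.560220) ≈ -0.73715
θ = arccos(-0.73715) ≈ 137.5°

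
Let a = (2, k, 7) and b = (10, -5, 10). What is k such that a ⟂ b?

a · b = 2·10 + k·(-5) + 7·10 = 90 - 5k
Set equal to 0: -5k = -90, so k = 18.

18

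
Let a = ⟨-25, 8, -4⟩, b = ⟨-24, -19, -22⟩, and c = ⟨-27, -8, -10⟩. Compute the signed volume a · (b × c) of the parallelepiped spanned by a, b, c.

3766

b × c:
i: (-19)·(-10) - (-22)·(-8) = 190 - 176 = 14
j: (-22)·(-27) - (-24)·(-10) = 594 - 240 = 354
k: (-24)·(-8) - (-19)·(-27) = 192 - 513 = -321
b × c = (14, 354, -321)
a · (b × c) = (-25)·14 + 8·354 + (-4)·(-321) = -350 + 2832 + 1284 = 3766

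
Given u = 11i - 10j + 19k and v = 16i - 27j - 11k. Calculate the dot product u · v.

237

u · v = 11·16 + (-10)·(-27) + 19·(-11) = 176 + 270 - 209 = 237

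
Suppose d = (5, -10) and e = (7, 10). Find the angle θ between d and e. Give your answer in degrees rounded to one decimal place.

d · e = 5·7 + (-10)·10 = 35 - 100 = -65
|d|² = 25 + 100 = 125,  |d| = √125 ≈ 11.180340
|e|² = 49 + 100 = 149,  |e| = √149 ≈ 12.206556
cos θ = -65 / (11.180340 · 12.206556) ≈ -0.47628
θ = arccos(-0.47628) ≈ 118.4°

118.4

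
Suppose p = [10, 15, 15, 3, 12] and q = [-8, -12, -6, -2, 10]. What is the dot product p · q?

p · q = 10·(-8) + 15·(-12) + 15·(-6) + 3·(-2) + 12·10 = -80 - 180 - 90 - 6 + 120 = -236

-236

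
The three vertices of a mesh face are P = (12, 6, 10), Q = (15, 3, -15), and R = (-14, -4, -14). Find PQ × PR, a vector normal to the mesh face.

(-178, 722, -108)

PQ = (3, -3, -25)
PR = (-26, -10, -24)
i: (-3)·(-24) - (-25)·(-10) = 72 - 250 = -178
j: (-25)·(-26) - 3·(-24) = 650 - (-72) = 722
k: 3·(-10) - (-3)·(-26) = -30 - 78 = -108
PQ × PR = (-178, 722, -108)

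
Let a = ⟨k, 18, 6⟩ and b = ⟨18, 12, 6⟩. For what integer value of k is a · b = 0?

a · b = k·18 + 18·12 + 6·6 = 252 + 18k
Set equal to 0: 18k = -252, so k = -14.

-14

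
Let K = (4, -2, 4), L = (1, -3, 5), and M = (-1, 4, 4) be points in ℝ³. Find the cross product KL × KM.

KL = (-3, -1, 1)
KM = (-5, 6, 0)
i: (-1)·0 - 1·6 = 0 - 6 = -6
j: 1·(-5) - (-3)·0 = -5 - 0 = -5
k: (-3)·6 - (-1)·(-5) = -18 - 5 = -23
KL × KM = (-6, -5, -23)

(-6, -5, -23)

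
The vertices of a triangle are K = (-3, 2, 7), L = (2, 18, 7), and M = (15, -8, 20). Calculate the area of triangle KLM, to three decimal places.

KL = (5, 16, 0),  KM = (18, -10, 13)
i: 16·13 - 0·(-10) = 208 - 0 = 208
j: 0·18 - 5·13 = 0 - 65 = -65
k: 5·(-10) - 16·18 = -50 - 288 = -338
KL × KM = (208, -65, -338)
|KL × KM| = √161733 ≈ 402.1604
area = ½ · 402.1604 ≈ 201.080

201.080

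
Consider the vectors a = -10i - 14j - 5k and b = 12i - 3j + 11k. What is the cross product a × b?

i: (-14)·11 - (-5)·(-3) = -154 - 15 = -169
j: (-5)·12 - (-10)·11 = -60 - (-110) = 50
k: (-10)·(-3) - (-14)·12 = 30 - (-168) = 198
a × b = (-169, 50, 198)

(-169, 50, 198)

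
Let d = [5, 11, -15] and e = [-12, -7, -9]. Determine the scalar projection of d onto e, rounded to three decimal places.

d · e = 5·(-12) + 11·(-7) + (-15)·(-9) = -60 - 77 + 135 = -2
|e| = √(144 + 49 + 81) = √274 ≈ 16.5529
comp_e d = -2 / √274 ≈ -0.121

-0.121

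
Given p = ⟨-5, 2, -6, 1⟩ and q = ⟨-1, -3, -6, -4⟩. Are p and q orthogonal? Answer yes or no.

no

p · q = (-5)·(-1) + 2·(-3) + (-6)·(-6) + 1·(-4) = 5 - 6 + 36 - 4 = 31
Nonzero, so the vectors are not orthogonal.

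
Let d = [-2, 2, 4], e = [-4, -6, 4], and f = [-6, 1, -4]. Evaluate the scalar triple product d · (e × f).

-280

e × f:
i: (-6)·(-4) - 4·1 = 24 - 4 = 20
j: 4·(-6) - (-4)·(-4) = -24 - 16 = -40
k: (-4)·1 - (-6)·(-6) = -4 - 36 = -40
e × f = (20, -40, -40)
d · (e × f) = (-2)·20 + 2·(-40) + 4·(-40) = -40 - 80 - 160 = -280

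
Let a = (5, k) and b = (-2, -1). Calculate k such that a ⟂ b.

-10

a · b = 5·(-2) + k·(-1) = -10 - 1k
Set equal to 0: -1k = 10, so k = -10.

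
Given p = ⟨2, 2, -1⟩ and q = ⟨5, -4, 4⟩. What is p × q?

i: 2·4 - (-1)·(-4) = 8 - 4 = 4
j: (-1)·5 - 2·4 = -5 - 8 = -13
k: 2·(-4) - 2·5 = -8 - 10 = -18
p × q = (4, -13, -18)

(4, -13, -18)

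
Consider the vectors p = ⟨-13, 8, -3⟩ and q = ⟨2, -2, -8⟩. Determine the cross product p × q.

i: 8·(-8) - (-3)·(-2) = -64 - 6 = -70
j: (-3)·2 - (-13)·(-8) = -6 - 104 = -110
k: (-13)·(-2) - 8·2 = 26 - 16 = 10
p × q = (-70, -110, 10)

(-70, -110, 10)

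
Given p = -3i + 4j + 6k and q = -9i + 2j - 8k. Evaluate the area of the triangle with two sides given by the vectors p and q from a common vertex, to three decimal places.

47.223

i: 4·(-8) - 6·2 = -32 - 12 = -44
j: 6·(-9) - (-3)·(-8) = -54 - 24 = -78
k: (-3)·2 - 4·(-9) = -6 - (-36) = 30
p × q = (-44, -78, 30)
|p × q| = √((-44)² + (-78)² + 30²) = √8920 ≈ 94.4458
area = ½ · 94.4458 ≈ 47.223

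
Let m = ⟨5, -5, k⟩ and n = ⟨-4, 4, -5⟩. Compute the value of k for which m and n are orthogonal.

m · n = 5·(-4) + (-5)·4 + k·(-5) = -40 - 5k
Set equal to 0: -5k = 40, so k = -8.

-8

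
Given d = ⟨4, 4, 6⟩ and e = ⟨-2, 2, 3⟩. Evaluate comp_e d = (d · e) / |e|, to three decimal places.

4.366

d · e = 4·(-2) + 4·2 + 6·3 = -8 + 8 + 18 = 18
|e| = √(4 + 4 + 9) = √17 ≈ 4.1231
comp_e d = 18 / √17 ≈ 4.366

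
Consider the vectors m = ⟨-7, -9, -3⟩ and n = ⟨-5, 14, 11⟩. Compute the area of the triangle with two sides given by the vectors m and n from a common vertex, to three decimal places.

i: (-9)·11 - (-3)·14 = -99 - (-42) = -57
j: (-3)·(-5) - (-7)·11 = 15 - (-77) = 92
k: (-7)·14 - (-9)·(-5) = -98 - 45 = -143
m × n = (-57, 92, -143)
|m × n| = √((-57)² + 92² + (-143)²) = √32162 ≈ 179.3377
area = ½ · 179.3377 ≈ 89.669

89.669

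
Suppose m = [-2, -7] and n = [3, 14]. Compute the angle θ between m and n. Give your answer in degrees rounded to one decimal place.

m · n = (-2)·3 + (-7)·14 = -6 - 98 = -104
|m|² = 4 + 49 = 53,  |m| = √53 ≈ 7.280110
|n|² = 9 + 196 = 205,  |n| = √205 ≈ 14.317821
cos θ = -104 / (7.280110 · 14.317821) ≈ -0.99774
θ = arccos(-0.99774) ≈ 176.1°

176.1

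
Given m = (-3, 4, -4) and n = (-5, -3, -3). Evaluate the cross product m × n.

(-24, 11, 29)

i: 4·(-3) - (-4)·(-3) = -12 - 12 = -24
j: (-4)·(-5) - (-3)·(-3) = 20 - 9 = 11
k: (-3)·(-3) - 4·(-5) = 9 - (-20) = 29
m × n = (-24, 11, 29)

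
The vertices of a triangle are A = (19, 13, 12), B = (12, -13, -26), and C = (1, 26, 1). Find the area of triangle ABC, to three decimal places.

AB = (-7, -26, -38),  AC = (-18, 13, -11)
i: (-26)·(-11) - (-38)·13 = 286 - (-494) = 780
j: (-38)·(-18) - (-7)·(-11) = 684 - 77 = 607
k: (-7)·13 - (-26)·(-18) = -91 - 468 = -559
AB × AC = (780, 607, -559)
|AB × AC| = √1289330 ≈ 1135.4867
area = ½ · 1135.4867 ≈ 567.743

567.743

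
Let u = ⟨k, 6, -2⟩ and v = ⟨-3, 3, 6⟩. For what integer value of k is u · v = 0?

2

u · v = k·(-3) + 6·3 + (-2)·6 = 6 - 3k
Set equal to 0: -3k = -6, so k = 2.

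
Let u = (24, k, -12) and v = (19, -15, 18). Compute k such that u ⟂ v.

u · v = 24·19 + k·(-15) + (-12)·18 = 240 - 15k
Set equal to 0: -15k = -240, so k = 16.

16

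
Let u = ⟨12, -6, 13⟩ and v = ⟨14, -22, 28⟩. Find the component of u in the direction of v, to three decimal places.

u · v = 12·14 + (-6)·(-22) + 13·28 = 168 + 132 + 364 = 664
|v| = √(196 + 484 + 784) = √1464 ≈ 38.2623
comp_v u = 664 / √1464 ≈ 17.354

17.354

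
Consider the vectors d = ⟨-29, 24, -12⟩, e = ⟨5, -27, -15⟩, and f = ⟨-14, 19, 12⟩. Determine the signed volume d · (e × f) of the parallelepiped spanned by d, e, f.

e × f:
i: (-27)·12 - (-15)·19 = -324 - (-285) = -39
j: (-15)·(-14) - 5·12 = 210 - 60 = 150
k: 5·19 - (-27)·(-14) = 95 - 378 = -283
e × f = (-39, 150, -283)
d · (e × f) = (-29)·(-39) + 24·150 + (-12)·(-283) = 1131 + 3600 + 3396 = 8127

8127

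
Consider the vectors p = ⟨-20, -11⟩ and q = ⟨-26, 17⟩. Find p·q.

333

p · q = (-20)·(-26) + (-11)·17 = 520 - 187 = 333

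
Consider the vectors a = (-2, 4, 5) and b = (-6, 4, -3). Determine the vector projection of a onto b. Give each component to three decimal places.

(-1.279, 0.852, -0.639)

a · b = (-2)·(-6) + 4·4 + 5·(-3) = 12 + 16 - 15 = 13
|b|² = 36 + 16 + 9 = 61
proj_b a = (13/61) · (-6, 4, -3) ≈ (-1.279, 0.852, -0.639)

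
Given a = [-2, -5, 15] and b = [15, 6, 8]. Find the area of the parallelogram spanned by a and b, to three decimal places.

280.980

i: (-5)·8 - 15·6 = -40 - 90 = -130
j: 15·15 - (-2)·8 = 225 - (-16) = 241
k: (-2)·6 - (-5)·15 = -12 - (-75) = 63
a × b = (-130, 241, 63)
|a × b| = √((-130)² + 241² + 63²) = √78950 ≈ 280.9804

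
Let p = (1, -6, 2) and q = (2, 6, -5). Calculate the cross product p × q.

i: (-6)·(-5) - 2·6 = 30 - 12 = 18
j: 2·2 - 1·(-5) = 4 - (-5) = 9
k: 1·6 - (-6)·2 = 6 - (-12) = 18
p × q = (18, 9, 18)

(18, 9, 18)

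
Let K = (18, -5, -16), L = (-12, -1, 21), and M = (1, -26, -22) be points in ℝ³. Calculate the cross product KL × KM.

KL = (-30, 4, 37)
KM = (-17, -21, -6)
i: 4·(-6) - 37·(-21) = -24 - (-777) = 753
j: 37·(-17) - (-30)·(-6) = -629 - 180 = -809
k: (-30)·(-21) - 4·(-17) = 630 - (-68) = 698
KL × KM = (753, -809, 698)

(753, -809, 698)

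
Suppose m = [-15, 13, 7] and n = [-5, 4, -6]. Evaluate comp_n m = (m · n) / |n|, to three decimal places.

9.687

m · n = (-15)·(-5) + 13·4 + 7·(-6) = 75 + 52 - 42 = 85
|n| = √(25 + 16 + 36) = √77 ≈ 8.7750
comp_n m = 85 / √77 ≈ 9.687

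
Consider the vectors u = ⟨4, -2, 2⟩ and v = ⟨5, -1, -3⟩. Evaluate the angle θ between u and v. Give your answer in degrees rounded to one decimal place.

u · v = 4·5 + (-2)·(-1) + 2·(-3) = 20 + 2 - 6 = 16
|u|² = 16 + 4 + 4 = 24,  |u| = √24 ≈ 4.898979
|v|² = 25 + 1 + 9 = 35,  |v| = √35 ≈ 5.916080
cos θ = 16 / (4.898979 · 5.916080) ≈ 0.55205
θ = arccos(0.55205) ≈ 56.5°

56.5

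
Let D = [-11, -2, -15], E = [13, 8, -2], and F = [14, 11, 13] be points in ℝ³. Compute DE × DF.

(111, -347, 62)

DE = (24, 10, 13)
DF = (25, 13, 28)
i: 10·28 - 13·13 = 280 - 169 = 111
j: 13·25 - 24·28 = 325 - 672 = -347
k: 24·13 - 10·25 = 312 - 250 = 62
DE × DF = (111, -347, 62)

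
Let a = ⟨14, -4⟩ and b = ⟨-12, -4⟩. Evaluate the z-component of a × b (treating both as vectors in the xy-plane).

-104

14·(-4) - (-4)·(-12) = -56 - 48 = -104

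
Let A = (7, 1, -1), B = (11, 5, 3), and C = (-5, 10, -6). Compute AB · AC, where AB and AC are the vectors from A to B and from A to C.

-32

AB = B − A = (4, 4, 4)
AC = C − A = (-12, 9, -5)
AB · AC = 4·(-12) + 4·9 + 4·(-5) = -48 + 36 - 20 = -32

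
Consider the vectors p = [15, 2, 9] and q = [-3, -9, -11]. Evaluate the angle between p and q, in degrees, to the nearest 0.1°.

129.3

p · q = 15·(-3) + 2·(-9) + 9·(-11) = -45 - 18 - 99 = -162
|p|² = 225 + 4 + 81 = 310,  |p| = √310 ≈ 17.606817
|q|² = 9 + 81 + 121 = 211,  |q| = √211 ≈ 14.525839
cos θ = -162 / (17.606817 · 14.525839) ≈ -0.63342
θ = arccos(-0.63342) ≈ 129.3°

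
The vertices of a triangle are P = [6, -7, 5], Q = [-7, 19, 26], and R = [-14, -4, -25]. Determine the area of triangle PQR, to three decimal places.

PQ = (-13, 26, 21),  PR = (-20, 3, -30)
i: 26·(-30) - 21·3 = -780 - 63 = -843
j: 21·(-20) - (-13)·(-30) = -420 - 390 = -810
k: (-13)·3 - 26·(-20) = -39 - (-520) = 481
PQ × PR = (-843, -810, 481)
|PQ × PR| = √1598110 ≈ 1264.1638
area = ½ · 1264.1638 ≈ 632.082

632.082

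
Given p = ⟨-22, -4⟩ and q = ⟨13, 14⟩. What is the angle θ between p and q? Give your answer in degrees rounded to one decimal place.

p · q = (-22)·13 + (-4)·14 = -286 - 56 = -342
|p|² = 484 + 16 = 500,  |p| = √500 ≈ 22.360680
|q|² = 169 + 196 = 365,  |q| = √365 ≈ 19.104973
cos θ = -342 / (22.360680 · 19.104973) ≈ -0.80056
θ = arccos(-0.80056) ≈ 143.2°

143.2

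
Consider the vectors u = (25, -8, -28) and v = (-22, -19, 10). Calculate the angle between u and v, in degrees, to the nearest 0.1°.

u · v = 25·(-22) + (-8)·(-19) + (-28)·10 = -550 + 152 - 280 = -678
|u|² = 625 + 64 + 784 = 1473,  |u| = √1473 ≈ 38.379682
|v|² = 484 + 361 + 100 = 945,  |v| = √945 ≈ 30.740852
cos θ = -678 / (38.379682 · 30.740852) ≈ -0.57466
θ = arccos(-0.57466) ≈ 125.1°

125.1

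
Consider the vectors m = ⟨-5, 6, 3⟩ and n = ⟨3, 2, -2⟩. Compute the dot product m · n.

-9

m · n = (-5)·3 + 6·2 + 3·(-2) = -15 + 12 - 6 = -9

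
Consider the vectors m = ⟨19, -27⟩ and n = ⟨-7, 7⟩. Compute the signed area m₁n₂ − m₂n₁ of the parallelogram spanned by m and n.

19·7 - (-27)·(-7) = 133 - 189 = -56

-56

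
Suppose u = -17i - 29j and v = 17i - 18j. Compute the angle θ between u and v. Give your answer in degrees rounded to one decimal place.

73.7

u · v = (-17)·17 + (-29)·(-18) = -289 + 522 = 233
|u|² = 289 + 841 = 1130,  |u| = √1130 ≈ 33.615473
|v|² = 289 + 324 = 613,  |v| = √613 ≈ 24.758837
cos θ = 233 / (33.615473 · 24.758837) ≈ 0.27995
θ = arccos(0.27995) ≈ 73.7°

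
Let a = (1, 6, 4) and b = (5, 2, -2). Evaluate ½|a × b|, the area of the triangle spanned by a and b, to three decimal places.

i: 6·(-2) - 4·2 = -12 - 8 = -20
j: 4·5 - 1·(-2) = 20 - (-2) = 22
k: 1·2 - 6·5 = 2 - 30 = -28
a × b = (-20, 22, -28)
|a × b| = √((-20)² + 22² + (-28)²) = √1668 ≈ 40.8412
area = ½ · 40.8412 ≈ 20.421

20.421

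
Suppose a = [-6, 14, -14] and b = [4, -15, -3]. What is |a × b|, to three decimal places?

264.832

i: 14·(-3) - (-14)·(-15) = -42 - 210 = -252
j: (-14)·4 - (-6)·(-3) = -56 - 18 = -74
k: (-6)·(-15) - 14·4 = 90 - 56 = 34
a × b = (-252, -74, 34)
|a × b| = √((-252)² + (-74)² + 34²) = √70136 ≈ 264.8320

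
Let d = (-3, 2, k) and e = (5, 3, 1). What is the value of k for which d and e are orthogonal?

d · e = (-3)·5 + 2·3 + k·1 = -9 + 1k
Set equal to 0: 1k = 9, so k = 9.

9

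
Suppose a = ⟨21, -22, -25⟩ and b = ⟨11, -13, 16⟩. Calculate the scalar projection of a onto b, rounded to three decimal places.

a · b = 21·11 + (-22)·(-13) + (-25)·16 = 231 + 286 - 400 = 117
|b| = √(121 + 169 + 256) = √546 ≈ 23.3666
comp_b a = 117 / √546 ≈ 5.007

5.007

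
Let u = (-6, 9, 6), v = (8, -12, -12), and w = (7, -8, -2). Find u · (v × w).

v × w:
i: (-12)·(-2) - (-12)·(-8) = 24 - 96 = -72
j: (-12)·7 - 8·(-2) = -84 - (-16) = -68
k: 8·(-8) - (-12)·7 = -64 - (-84) = 20
v × w = (-72, -68, 20)
u · (v × w) = (-6)·(-72) + 9·(-68) + 6·20 = 432 - 612 + 120 = -60

-60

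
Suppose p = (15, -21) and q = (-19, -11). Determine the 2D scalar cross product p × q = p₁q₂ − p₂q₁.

-564

15·(-11) - (-21)·(-19) = -165 - 399 = -564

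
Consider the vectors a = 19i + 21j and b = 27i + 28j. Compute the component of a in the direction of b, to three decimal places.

28.305

a · b = 19·27 + 21·28 = 513 + 588 = 1101
|b| = √(729 + 784) = √1513 ≈ 38.8973
comp_b a = 1101 / √1513 ≈ 28.305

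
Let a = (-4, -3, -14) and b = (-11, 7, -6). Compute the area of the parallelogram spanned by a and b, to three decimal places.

184.600

i: (-3)·(-6) - (-14)·7 = 18 - (-98) = 116
j: (-14)·(-11) - (-4)·(-6) = 154 - 24 = 130
k: (-4)·7 - (-3)·(-11) = -28 - 33 = -61
a × b = (116, 130, -61)
|a × b| = √(116² + 130² + (-61)²) = √34077 ≈ 184.5996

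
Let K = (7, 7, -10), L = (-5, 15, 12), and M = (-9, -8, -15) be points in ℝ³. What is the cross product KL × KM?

KL = (-12, 8, 22)
KM = (-16, -15, -5)
i: 8·(-5) - 22·(-15) = -40 - (-330) = 290
j: 22·(-16) - (-12)·(-5) = -352 - 60 = -412
k: (-12)·(-15) - 8·(-16) = 180 - (-128) = 308
KL × KM = (290, -412, 308)

(290, -412, 308)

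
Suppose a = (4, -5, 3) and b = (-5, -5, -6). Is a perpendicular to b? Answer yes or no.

a · b = 4·(-5) + (-5)·(-5) + 3·(-6) = -20 + 25 - 18 = -13
Nonzero, so the vectors are not orthogonal.

no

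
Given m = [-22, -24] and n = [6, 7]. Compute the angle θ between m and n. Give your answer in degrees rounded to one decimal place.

178.1

m · n = (-22)·6 + (-24)·7 = -132 - 168 = -300
|m|² = 484 + 576 = 1060,  |m| = √1060 ≈ 32.557641
|n|² = 36 + 49 = 85,  |n| = √85 ≈ 9.219544
cos θ = -300 / (32.557641 · 9.219544) ≈ -0.99944
θ = arccos(-0.99944) ≈ 178.1°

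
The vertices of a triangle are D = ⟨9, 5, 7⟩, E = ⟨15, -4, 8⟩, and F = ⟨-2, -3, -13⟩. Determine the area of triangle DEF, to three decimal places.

131.181

DE = (6, -9, 1),  DF = (-11, -8, -20)
i: (-9)·(-20) - 1·(-8) = 180 - (-8) = 188
j: 1·(-11) - 6·(-20) = -11 - (-120) = 109
k: 6·(-8) - (-9)·(-11) = -48 - 99 = -147
DE × DF = (188, 109, -147)
|DE × DF| = √68834 ≈ 262.3623
area = ½ · 262.3623 ≈ 131.181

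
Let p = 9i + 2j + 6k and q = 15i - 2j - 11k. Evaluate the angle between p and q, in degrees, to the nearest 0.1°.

p · q = 9·15 + 2·(-2) + 6·(-11) = 135 - 4 - 66 = 65
|p|² = 81 + 4 + 36 = 121,  |p| = √121 ≈ 11.000000
|q|² = 225 + 4 + 121 = 350,  |q| = √350 ≈ 18.708287
cos θ = 65 / (11.000000 · 18.708287) ≈ 0.31585
θ = arccos(0.31585) ≈ 71.6°

71.6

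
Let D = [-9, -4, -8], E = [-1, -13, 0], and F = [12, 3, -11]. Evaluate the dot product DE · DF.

81

DE = E − D = (8, -9, 8)
DF = F − D = (21, 7, -3)
DE · DF = 8·21 + (-9)·7 + 8·(-3) = 168 - 63 - 24 = 81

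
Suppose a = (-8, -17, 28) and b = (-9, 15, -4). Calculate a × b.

(-352, -284, -273)

i: (-17)·(-4) - 28·15 = 68 - 420 = -352
j: 28·(-9) - (-8)·(-4) = -252 - 32 = -284
k: (-8)·15 - (-17)·(-9) = -120 - 153 = -273
a × b = (-352, -284, -273)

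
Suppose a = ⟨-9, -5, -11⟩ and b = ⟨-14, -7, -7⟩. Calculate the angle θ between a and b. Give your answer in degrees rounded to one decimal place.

22.9

a · b = (-9)·(-14) + (-5)·(-7) + (-11)·(-7) = 126 + 35 + 77 = 238
|a|² = 81 + 25 + 121 = 227,  |a| = √227 ≈ 15.066519
|b|² = 196 + 49 + 49 = 294,  |b| = √294 ≈ 17.146428
cos θ = 238 / (15.066519 · 17.146428) ≈ 0.92128
θ = arccos(0.92128) ≈ 22.9°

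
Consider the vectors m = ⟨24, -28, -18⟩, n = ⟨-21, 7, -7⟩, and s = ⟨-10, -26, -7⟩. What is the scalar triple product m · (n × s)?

n × s:
i: 7·(-7) - (-7)·(-26) = -49 - 182 = -231
j: (-7)·(-10) - (-21)·(-7) = 70 - 147 = -77
k: (-21)·(-26) - 7·(-10) = 546 - (-70) = 616
n × s = (-231, -77, 616)
m · (n × s) = 24·(-231) + (-28)·(-77) + (-18)·616 = -5544 + 2156 - 11088 = -14476

-14476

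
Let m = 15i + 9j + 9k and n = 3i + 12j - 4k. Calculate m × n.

(-144, 87, 153)

i: 9·(-4) - 9·12 = -36 - 108 = -144
j: 9·3 - 15·(-4) = 27 - (-60) = 87
k: 15·12 - 9·3 = 180 - 27 = 153
m × n = (-144, 87, 153)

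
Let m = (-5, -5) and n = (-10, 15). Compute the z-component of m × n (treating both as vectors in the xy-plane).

(-5)·15 - (-5)·(-10) = -75 - 50 = -125

-125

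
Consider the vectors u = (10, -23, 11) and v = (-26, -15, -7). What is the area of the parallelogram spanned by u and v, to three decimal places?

844.059

i: (-23)·(-7) - 11·(-15) = 161 - (-165) = 326
j: 11·(-26) - 10·(-7) = -286 - (-70) = -216
k: 10·(-15) - (-23)·(-26) = -150 - 598 = -748
u × v = (326, -216, -748)
|u × v| = √(326² + (-216)² + (-748)²) = √712436 ≈ 844.0592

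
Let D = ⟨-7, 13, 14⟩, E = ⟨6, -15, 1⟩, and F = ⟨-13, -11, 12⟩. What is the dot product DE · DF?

620

DE = E − D = (13, -28, -13)
DF = F − D = (-6, -24, -2)
DE · DF = 13·(-6) + (-28)·(-24) + (-13)·(-2) = -78 + 672 + 26 = 620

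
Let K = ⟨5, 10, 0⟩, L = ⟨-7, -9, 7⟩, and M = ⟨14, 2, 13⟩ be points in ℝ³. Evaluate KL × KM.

(-191, 219, 267)

KL = (-12, -19, 7)
KM = (9, -8, 13)
i: (-19)·13 - 7·(-8) = -247 - (-56) = -191
j: 7·9 - (-12)·13 = 63 - (-156) = 219
k: (-12)·(-8) - (-19)·9 = 96 - (-171) = 267
KL × KM = (-191, 219, 267)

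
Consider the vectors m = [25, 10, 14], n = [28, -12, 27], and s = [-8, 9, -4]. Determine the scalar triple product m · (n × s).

-3731

n × s:
i: (-12)·(-4) - 27·9 = 48 - 243 = -195
j: 27·(-8) - 28·(-4) = -216 - (-112) = -104
k: 28·9 - (-12)·(-8) = 252 - 96 = 156
n × s = (-195, -104, 156)
m · (n × s) = 25·(-195) + 10·(-104) + 14·156 = -4875 - 1040 + 2184 = -3731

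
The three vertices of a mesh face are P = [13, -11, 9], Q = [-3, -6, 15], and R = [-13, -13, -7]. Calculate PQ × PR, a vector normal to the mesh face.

PQ = (-16, 5, 6)
PR = (-26, -2, -16)
i: 5·(-16) - 6·(-2) = -80 - (-12) = -68
j: 6·(-26) - (-16)·(-16) = -156 - 256 = -412
k: (-16)·(-2) - 5·(-26) = 32 - (-130) = 162
PQ × PR = (-68, -412, 162)

(-68, -412, 162)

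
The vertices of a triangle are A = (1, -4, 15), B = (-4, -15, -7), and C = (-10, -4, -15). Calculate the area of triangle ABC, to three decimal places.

181.662

AB = (-5, -11, -22),  AC = (-11, 0, -30)
i: (-11)·(-30) - (-22)·0 = 330 - 0 = 330
j: (-22)·(-11) - (-5)·(-30) = 242 - 150 = 92
k: (-5)·0 - (-11)·(-11) = 0 - 121 = -121
AB × AC = (330, 92, -121)
|AB × AC| = √132005 ≈ 363.3249
area = ½ · 363.3249 ≈ 181.662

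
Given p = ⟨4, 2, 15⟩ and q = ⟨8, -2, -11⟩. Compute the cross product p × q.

i: 2·(-11) - 15·(-2) = -22 - (-30) = 8
j: 15·8 - 4·(-11) = 120 - (-44) = 164
k: 4·(-2) - 2·8 = -8 - 16 = -24
p × q = (8, 164, -24)

(8, 164, -24)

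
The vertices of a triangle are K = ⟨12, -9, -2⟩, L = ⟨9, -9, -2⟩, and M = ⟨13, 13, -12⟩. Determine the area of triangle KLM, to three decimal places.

KL = (-3, 0, 0),  KM = (1, 22, -10)
i: 0·(-10) - 0·22 = 0 - 0 = 0
j: 0·1 - (-3)·(-10) = 0 - 30 = -30
k: (-3)·22 - 0·1 = -66 - 0 = -66
KL × KM = (0, -30, -66)
|KL × KM| = √5256 ≈ 72.4983
area = ½ · 72.4983 ≈ 36.249

36.249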